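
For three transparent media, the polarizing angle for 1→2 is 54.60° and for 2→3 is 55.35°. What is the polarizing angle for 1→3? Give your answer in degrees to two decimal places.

tan θ_B(1→2) = n₂/n₁ = tan 54.60° = 1.4071.
tan θ_B(2→3) = n₃/n₂ = tan 55.35° = 1.4469.
n₃/n₁ = 2.0360. Then tan θ_B(1→3) = n₃/n₁, so θ_B(1→3) = arctan(2.0360) = 63.84°.

θ_B ≈ 63.84°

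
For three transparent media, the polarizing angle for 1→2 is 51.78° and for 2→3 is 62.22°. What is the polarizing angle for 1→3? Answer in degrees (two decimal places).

θ_B ≈ 67.47°

Each Brewster angle gives a ratio: n₂/n₁ = tan 51.78° = 1.2699, n₃/n₂ = tan 62.22° = 1.8983.
Multiplying, n₃/n₁ = 1.2699 × 1.8983 = 2.4105, and θ_B(1→3) = arctan 2.4105 = 67.47°.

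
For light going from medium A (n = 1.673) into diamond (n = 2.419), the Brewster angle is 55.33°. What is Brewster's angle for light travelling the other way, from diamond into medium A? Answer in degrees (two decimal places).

θ_B' ≈ 34.67°

Reversing the direction swaps n₁ and n₂, so tan θ_B' = 1/tan θ_B and θ_B' = 90° − θ_B.
Hence θ_B' = 90° − 55.33° = 34.67°.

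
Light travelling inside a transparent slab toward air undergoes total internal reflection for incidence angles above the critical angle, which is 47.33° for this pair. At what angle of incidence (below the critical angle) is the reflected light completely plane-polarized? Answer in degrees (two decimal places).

At the critical angle sin θ_c = n₂/n₁, giving n₂/n₁ = sin 47.33° = 0.7353.
Then tan θ_B = n₂/n₁ = 0.7353, so θ_B = arctan 0.7353 = 36.33°.

θ_B ≈ 36.33°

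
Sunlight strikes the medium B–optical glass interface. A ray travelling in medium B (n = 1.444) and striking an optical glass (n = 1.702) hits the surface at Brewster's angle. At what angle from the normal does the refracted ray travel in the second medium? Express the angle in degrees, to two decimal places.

θ_t ≈ 40.31°

First find Brewster's angle: tan θ_B = 1.702/1.444 = 1.1787, giving θ_B = 49.69°.
At Brewster's angle the reflected and refracted rays are perpendicular, so θ_t = 90° − θ_B = 90° − 49.69° = 40.31°.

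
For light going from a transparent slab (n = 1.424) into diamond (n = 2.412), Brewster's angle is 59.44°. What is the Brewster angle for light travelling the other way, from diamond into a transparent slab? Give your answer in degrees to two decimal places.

tan θ_B' = n₁/n₂ = 1/tan θ_B, so θ_B' = 90° − θ_B.
θ_B' = 90° − 59.44° = 30.56°.

θ_B' ≈ 30.56°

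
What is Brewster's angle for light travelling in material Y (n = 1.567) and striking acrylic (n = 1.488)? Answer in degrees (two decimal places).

θ_B ≈ 43.52°

Here n₂/n₁ = 1.488/1.567 = 0.9496, and Brewster's law gives tan θ_B = n₂/n₁.
θ_B = arctan(0.9496) = 43.52°.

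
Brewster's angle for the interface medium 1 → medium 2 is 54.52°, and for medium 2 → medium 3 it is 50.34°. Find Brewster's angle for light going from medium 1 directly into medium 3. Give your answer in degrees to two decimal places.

θ_B ≈ 59.42°

Each Brewster angle gives a ratio: n₂/n₁ = tan 54.52° = 1.4030, n₃/n₂ = tan 50.34° = 1.2062.
Multiplying, n₃/n₁ = 1.4030 × 1.2062 = 1.6923, and θ_B(1→3) = arctan 1.6923 = 59.42°.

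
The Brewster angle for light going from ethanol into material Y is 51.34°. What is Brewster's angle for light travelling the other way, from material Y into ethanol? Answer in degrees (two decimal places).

Reversing the direction swaps n₁ and n₂, so tan θ_B' = 1/tan θ_B and θ_B' = 90° − θ_B.
Hence θ_B' = 90° − 51.34° = 38.66°.

θ_B' ≈ 38.66°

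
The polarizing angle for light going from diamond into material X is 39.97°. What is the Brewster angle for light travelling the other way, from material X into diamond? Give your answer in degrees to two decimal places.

θ_B' ≈ 50.03°

Reversing the direction swaps n₁ and n₂, so tan θ_B' = 1/tan θ_B and θ_B' = 90° − θ_B.
Hence θ_B' = 90° − 39.97° = 50.03°.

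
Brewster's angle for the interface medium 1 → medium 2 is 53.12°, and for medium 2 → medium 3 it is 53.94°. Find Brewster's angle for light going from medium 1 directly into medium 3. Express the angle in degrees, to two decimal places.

θ_B ≈ 61.35°

n₂/n₁ = tan 53.12° = 1.3328 and n₃/n₂ = tan 53.94° = 1.3734.
Multiplying, n₃/n₁ = 1.3328 × 1.3734 = 1.8305, and θ_B(1→3) = arctan 1.8305 = 61.35°.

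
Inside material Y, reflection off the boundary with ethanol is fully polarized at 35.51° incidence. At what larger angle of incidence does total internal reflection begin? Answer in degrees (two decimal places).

n₂/n₁ = tan 35.51° = 0.7136; the critical angle satisfies sin θ_c = n₂/n₁.
θ_c = arcsin(0.7136) = 45.53°.

θ_c ≈ 45.53°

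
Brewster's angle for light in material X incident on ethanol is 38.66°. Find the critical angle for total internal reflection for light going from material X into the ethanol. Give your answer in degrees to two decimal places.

θ_c ≈ 53.13°

From Brewster, n₂/n₁ = tan θ_B = tan 38.66° = 0.8000.
Then sin θ_c = n₂/n₁ = 0.8000, so θ_c = arcsin 0.8000 = 53.13°.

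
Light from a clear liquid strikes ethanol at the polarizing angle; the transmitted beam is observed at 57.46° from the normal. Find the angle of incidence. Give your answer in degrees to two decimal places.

θ_B ≈ 32.54°

At Brewster's angle the reflected and refracted rays are perpendicular, so θ_B + θ_t = 90°.
So θ_B = 90° − θ_t = 90° − 57.46° = 32.54°.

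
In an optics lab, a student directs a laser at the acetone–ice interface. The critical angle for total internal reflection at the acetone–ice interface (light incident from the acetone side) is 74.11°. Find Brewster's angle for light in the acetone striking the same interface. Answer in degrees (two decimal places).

n₂/n₁ = sin θ_c = sin 74.11° = 0.9618.
tan θ_B equals the same ratio, so θ_B = arctan(0.9618) = 43.88°.

θ_B ≈ 43.88°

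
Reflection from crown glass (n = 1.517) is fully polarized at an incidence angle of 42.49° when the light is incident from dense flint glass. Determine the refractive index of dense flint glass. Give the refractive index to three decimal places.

Full polarization of the reflected beam means tan θ_B = n₂/n₁, where n₁ is the incident medium (dense flint glass).
n₁ = n₂ / tan θ_B = 1.517 / tan 42.49° = 1.656.

n ≈ 1.656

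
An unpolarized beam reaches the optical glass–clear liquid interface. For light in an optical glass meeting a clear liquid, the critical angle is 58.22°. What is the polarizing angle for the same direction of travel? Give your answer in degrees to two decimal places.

n₂/n₁ = sin θ_c = sin 58.22° = 0.8501.
tan θ_B equals the same ratio, so θ_B = arctan(0.8501) = 40.37°.

θ_B ≈ 40.37°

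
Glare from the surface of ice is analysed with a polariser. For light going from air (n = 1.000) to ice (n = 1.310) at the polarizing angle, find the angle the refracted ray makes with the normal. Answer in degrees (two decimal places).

θ_t ≈ 37.36°

θ_B = arctan(n₂/n₁) = arctan(1.310/1.000) = 52.64°.
Since θ_B + θ_t = 90° at Brewster incidence, θ_t = 90° − 52.64° = 37.36°.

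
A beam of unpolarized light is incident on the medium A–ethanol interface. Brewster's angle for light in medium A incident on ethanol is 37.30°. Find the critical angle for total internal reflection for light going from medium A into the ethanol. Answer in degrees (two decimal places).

θ_c ≈ 49.62°

tan θ_B = n₂/n₁ = tan 37.30° = 0.7618.
Total internal reflection: sin θ_c = n₂/n₁ = 0.7618.
θ_c = arcsin(0.7618) = 49.62°.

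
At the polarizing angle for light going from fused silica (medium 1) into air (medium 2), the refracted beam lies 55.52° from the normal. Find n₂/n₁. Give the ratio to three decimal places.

n₂/n₁ ≈ 0.687

θ_B + θ_t = 90°, so θ_B = 90° − 55.52° = 34.48°.
tan θ_B = n₂/n₁, so n₂/n₁ = tan 34.48° = 0.687.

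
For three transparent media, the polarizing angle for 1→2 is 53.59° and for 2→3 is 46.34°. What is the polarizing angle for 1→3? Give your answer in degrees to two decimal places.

tan θ_B(1→2) = n₂/n₁ = tan 53.59° = 1.3559.
tan θ_B(2→3) = n₃/n₂ = tan 46.34° = 1.0479.
n₃/n₁ = 1.4208. Then tan θ_B(1→3) = n₃/n₁, so θ_B(1→3) = arctan(1.4208) = 54.86°.

θ_B ≈ 54.86°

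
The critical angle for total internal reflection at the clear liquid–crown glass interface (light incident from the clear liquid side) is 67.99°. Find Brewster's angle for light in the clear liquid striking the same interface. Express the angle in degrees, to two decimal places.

θ_B ≈ 42.83°

n₂/n₁ = sin θ_c = sin 67.99° = 0.9271.
tan θ_B equals the same ratio, so θ_B = arctan(0.9271) = 42.83°.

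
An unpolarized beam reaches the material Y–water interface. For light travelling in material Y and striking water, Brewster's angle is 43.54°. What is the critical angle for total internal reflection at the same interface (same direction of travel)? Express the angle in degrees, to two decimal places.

θ_c ≈ 71.86°

tan θ_B = n₂/n₁ = tan 43.54° = 0.9503.
Total internal reflection: sin θ_c = n₂/n₁ = 0.9503.
θ_c = arcsin(0.9503) = 71.86°.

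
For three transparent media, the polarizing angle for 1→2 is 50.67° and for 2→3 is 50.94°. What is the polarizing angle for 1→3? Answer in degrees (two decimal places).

n₂/n₁ = tan 50.67° = 1.2205 and n₃/n₂ = tan 50.94° = 1.2323.
n₃/n₁ = 1.5039. Then tan θ_B(1→3) = n₃/n₁, so θ_B(1→3) = arctan(1.5039) = 56.38°.

θ_B ≈ 56.38°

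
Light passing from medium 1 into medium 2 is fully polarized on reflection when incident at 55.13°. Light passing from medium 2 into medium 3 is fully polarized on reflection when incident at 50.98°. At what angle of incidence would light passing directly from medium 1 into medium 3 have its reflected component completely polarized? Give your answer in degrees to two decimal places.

θ_B ≈ 60.55°

Each Brewster angle gives a ratio: n₂/n₁ = tan 55.13° = 1.4351, n₃/n₂ = tan 50.98° = 1.2340.
Multiplying, n₃/n₁ = 1.4351 × 1.2340 = 1.7709, and θ_B(1→3) = arctan 1.7709 = 60.55°.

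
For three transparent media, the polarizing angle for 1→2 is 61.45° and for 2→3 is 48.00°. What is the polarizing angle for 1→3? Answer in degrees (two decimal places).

Each Brewster angle gives a ratio: n₂/n₁ = tan 61.45° = 1.8379, n₃/n₂ = tan 48.00° = 1.1106.
Multiplying, n₃/n₁ = 1.8379 × 1.1106 = 2.0412, and θ_B(1→3) = arctan 2.0412 = 63.90°.

θ_B ≈ 63.90°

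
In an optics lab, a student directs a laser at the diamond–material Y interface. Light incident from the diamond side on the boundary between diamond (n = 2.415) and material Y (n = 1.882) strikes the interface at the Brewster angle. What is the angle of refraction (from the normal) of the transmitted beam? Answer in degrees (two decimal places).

First find Brewster's angle: tan θ_B = 1.882/2.415 = 0.7793, giving θ_B = 37.93°.
At Brewster's angle the reflected and refracted rays are perpendicular, so θ_t = 90° − θ_B = 90° − 37.93° = 52.07°.

θ_t ≈ 52.07°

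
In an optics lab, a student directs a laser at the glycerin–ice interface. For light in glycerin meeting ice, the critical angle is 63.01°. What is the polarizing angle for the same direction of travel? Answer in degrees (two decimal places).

θ_B ≈ 41.70°

sin θ_c = n₂/n₁, so n₂/n₁ = sin 63.01° = 0.8911.
Brewster: tan θ_B = n₂/n₁ = 0.8911.
θ_B = arctan(0.8911) = 41.70°.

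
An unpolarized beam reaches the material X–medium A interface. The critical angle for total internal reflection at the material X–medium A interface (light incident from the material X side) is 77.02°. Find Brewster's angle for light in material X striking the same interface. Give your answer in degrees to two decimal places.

sin θ_c = n₂/n₁, so n₂/n₁ = sin 77.02° = 0.9744.
Brewster: tan θ_B = n₂/n₁ = 0.9744.
θ_B = arctan(0.9744) = 44.26°.

θ_B ≈ 44.26°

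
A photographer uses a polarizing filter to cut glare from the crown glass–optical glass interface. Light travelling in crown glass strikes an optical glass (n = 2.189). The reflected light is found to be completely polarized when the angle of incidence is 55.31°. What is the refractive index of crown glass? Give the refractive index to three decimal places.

n ≈ 1.515

At Brewster's angle, tan θ_B = n₂/n₁ with n₁ on the incident side (crown glass) and n₂ on the transmitted side (an optical glass).
n₁ = n₂ / tan θ_B = 2.189 / tan 55.31° = 1.515.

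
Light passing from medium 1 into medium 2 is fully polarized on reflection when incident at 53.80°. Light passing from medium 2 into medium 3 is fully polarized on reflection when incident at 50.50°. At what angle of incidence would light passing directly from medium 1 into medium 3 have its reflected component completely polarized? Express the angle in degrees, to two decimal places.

θ_B ≈ 58.90°

n₂/n₁ = tan 53.80° = 1.3663 and n₃/n₂ = tan 50.50° = 1.2131.
Multiplying, n₃/n₁ = 1.3663 × 1.2131 = 1.6575, and θ_B(1→3) = arctan 1.6575 = 58.90°.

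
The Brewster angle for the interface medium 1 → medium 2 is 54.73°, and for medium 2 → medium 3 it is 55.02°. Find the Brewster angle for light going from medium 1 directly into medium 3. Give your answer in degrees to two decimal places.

θ_B ≈ 63.67°

Each Brewster angle gives a ratio: n₂/n₁ = tan 54.73° = 1.4139, n₃/n₂ = tan 55.02° = 1.4292.
So n₃/n₁ = (n₂/n₁)(n₃/n₂) = 1.4139 × 1.4292 = 2.0208.
θ_B(1→3) = arctan(2.0208) = 63.67°.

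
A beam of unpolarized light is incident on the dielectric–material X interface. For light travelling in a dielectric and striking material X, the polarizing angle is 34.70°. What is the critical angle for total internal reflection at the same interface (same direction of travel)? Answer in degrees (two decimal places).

θ_c ≈ 43.82°

tan θ_B = n₂/n₁ = tan 34.70° = 0.6924.
Total internal reflection: sin θ_c = n₂/n₁ = 0.6924.
θ_c = arcsin(0.6924) = 43.82°.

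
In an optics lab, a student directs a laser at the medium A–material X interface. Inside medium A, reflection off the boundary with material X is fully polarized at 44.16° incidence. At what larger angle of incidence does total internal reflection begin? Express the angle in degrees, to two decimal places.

θ_c ≈ 76.19°

n₂/n₁ = tan 44.16° = 0.9711; the critical angle satisfies sin θ_c = n₂/n₁.
θ_c = arcsin(0.9711) = 76.19°.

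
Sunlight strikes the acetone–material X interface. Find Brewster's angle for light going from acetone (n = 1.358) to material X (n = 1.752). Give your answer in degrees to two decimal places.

θ_B ≈ 52.22°

tan θ_B = n₂/n₁ = 1.752/1.358 = 1.2901. Taking the arctangent, θ_B = 52.22°.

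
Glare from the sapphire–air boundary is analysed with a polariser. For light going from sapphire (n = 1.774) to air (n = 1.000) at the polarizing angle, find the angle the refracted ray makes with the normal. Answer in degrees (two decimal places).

θ_t ≈ 60.59°

θ_B = arctan(n₂/n₁) = arctan(1.000/1.774) = 29.41°.
Since θ_B + θ_t = 90° at Brewster incidence, θ_t = 90° − 29.41° = 60.59°.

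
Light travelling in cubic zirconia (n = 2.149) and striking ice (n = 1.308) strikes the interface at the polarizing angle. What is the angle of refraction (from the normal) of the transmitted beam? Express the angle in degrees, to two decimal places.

θ_B = arctan(n₂/n₁) = arctan(1.308/2.149) = 31.33°.
Since θ_B + θ_t = 90° at Brewster incidence, θ_t = 90° − 31.33° = 58.67°.

θ_t ≈ 58.67°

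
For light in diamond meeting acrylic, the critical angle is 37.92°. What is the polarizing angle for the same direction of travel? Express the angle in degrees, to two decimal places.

n₂/n₁ = sin θ_c = sin 37.92° = 0.6146.
tan θ_B equals the same ratio, so θ_B = arctan(0.6146) = 31.57°.

θ_B ≈ 31.57°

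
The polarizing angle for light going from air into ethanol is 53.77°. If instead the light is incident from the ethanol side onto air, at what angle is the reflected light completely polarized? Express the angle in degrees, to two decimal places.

tan θ_B' = n₁/n₂ = 1/tan θ_B, so θ_B' = 90° − θ_B.
θ_B' = 90° − 53.77° = 36.23°.

θ_B' ≈ 36.23°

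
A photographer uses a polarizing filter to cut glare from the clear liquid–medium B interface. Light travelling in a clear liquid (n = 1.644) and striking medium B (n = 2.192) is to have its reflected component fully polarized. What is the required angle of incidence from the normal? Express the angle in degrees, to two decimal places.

θ_B ≈ 53.13°

Here n₂/n₁ = 2.192/1.644 = 1.3333, and Brewster's law gives tan θ_B = n₂/n₁. Taking the arctangent, θ_B = 53.13°.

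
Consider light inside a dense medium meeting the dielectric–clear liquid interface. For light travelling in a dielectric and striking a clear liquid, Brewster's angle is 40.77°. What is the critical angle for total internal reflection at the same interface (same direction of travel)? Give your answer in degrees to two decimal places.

n₂/n₁ = tan 40.77° = 0.8623; the critical angle satisfies sin θ_c = n₂/n₁.
θ_c = arcsin(0.8623) = 59.57°.

θ_c ≈ 59.57°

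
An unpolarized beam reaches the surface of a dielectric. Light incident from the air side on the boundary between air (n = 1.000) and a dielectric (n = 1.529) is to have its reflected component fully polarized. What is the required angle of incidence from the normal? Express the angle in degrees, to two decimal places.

Brewster's condition: tan θ_B = n₂/n₁ = 1.529/1.000 = 1.5290.
θ_B = arctan(1.5290) = 56.81°.

θ_B ≈ 56.81°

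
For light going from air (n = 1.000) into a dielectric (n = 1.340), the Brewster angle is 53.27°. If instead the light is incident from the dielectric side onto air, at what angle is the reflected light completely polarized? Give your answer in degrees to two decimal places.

tan θ_B' = n₁/n₂ = 1/tan θ_B, so θ_B' = 90° − θ_B.
θ_B' = 90° − 53.27° = 36.73°.

θ_B' ≈ 36.73°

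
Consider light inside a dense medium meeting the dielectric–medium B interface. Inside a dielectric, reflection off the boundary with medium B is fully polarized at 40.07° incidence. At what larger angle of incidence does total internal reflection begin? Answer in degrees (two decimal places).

From Brewster, n₂/n₁ = tan θ_B = tan 40.07° = 0.8412.
Then sin θ_c = n₂/n₁ = 0.8412, so θ_c = arcsin 0.8412 = 57.27°.

θ_c ≈ 57.27°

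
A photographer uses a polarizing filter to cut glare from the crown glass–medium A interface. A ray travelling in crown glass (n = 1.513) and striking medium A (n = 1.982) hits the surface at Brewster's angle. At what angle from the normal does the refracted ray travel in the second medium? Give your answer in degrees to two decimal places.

tan θ_B = n₂/n₁ = 1.982/1.513 = 1.3100, so θ_B = 52.64°.
Since θ_B + θ_t = 90° at Brewster incidence, θ_t = 90° − 52.64° = 37.36°.

θ_t ≈ 37.36°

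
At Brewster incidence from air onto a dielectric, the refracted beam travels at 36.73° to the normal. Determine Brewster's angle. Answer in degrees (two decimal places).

Brewster's condition makes the reflected and refracted beams perpendicular: θ_B + θ_t = 90°.
θ_B = 90° − 36.73° = 53.27°.

θ_B ≈ 53.27°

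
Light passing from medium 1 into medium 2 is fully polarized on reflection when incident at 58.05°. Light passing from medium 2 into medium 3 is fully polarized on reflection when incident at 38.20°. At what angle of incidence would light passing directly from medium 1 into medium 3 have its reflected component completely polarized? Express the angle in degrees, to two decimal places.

tan θ_B(1→2) = n₂/n₁ = tan 58.05° = 1.6034.
tan θ_B(2→3) = n₃/n₂ = tan 38.20° = 0.7869.
n₃/n₁ = 1.2618. Then tan θ_B(1→3) = n₃/n₁, so θ_B(1→3) = arctan(1.2618) = 51.60°.

θ_B ≈ 51.60°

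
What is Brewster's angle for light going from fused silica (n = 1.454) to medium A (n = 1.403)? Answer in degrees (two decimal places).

θ_B ≈ 43.98°

tan θ_B = n₂/n₁ = 1.403/1.454 = 0.9649.
So θ_B = arctan 0.9649 = 43.98°.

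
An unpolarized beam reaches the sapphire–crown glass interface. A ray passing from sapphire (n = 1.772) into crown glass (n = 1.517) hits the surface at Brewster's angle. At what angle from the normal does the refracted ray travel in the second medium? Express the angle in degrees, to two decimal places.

θ_B = arctan(n₂/n₁) = arctan(1.517/1.772) = 40.57°.
The refracted ray is perpendicular to the reflected ray, so θ_t = 90° − θ_B = 49.43°.

θ_t ≈ 49.43°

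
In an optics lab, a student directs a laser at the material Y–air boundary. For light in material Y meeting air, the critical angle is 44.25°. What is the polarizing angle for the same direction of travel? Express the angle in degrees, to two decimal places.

At the critical angle sin θ_c = n₂/n₁, giving n₂/n₁ = sin 44.25° = 0.6978.
Then tan θ_B = n₂/n₁ = 0.6978, so θ_B = arctan 0.6978 = 34.91°.

θ_B ≈ 34.91°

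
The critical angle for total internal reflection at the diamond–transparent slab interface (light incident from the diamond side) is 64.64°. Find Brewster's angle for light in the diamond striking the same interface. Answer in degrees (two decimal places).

θ_B ≈ 42.10°

At the critical angle sin θ_c = n₂/n₁, giving n₂/n₁ = sin 64.64° = 0.9036.
Then tan θ_B = n₂/n₁ = 0.9036, so θ_B = arctan 0.9036 = 42.10°.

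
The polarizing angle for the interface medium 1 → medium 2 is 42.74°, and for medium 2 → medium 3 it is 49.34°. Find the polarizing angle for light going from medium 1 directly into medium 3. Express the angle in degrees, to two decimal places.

tan θ_B(1→2) = n₂/n₁ = tan 42.74° = 0.9241.
tan θ_B(2→3) = n₃/n₂ = tan 49.34° = 1.1643.
n₃/n₁ = 1.0758. Then tan θ_B(1→3) = n₃/n₁, so θ_B(1→3) = arctan(1.0758) = 47.09°.

θ_B ≈ 47.09°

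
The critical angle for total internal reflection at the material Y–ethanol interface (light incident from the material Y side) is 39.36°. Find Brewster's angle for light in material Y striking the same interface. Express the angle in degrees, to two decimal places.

θ_B ≈ 32.38°

n₂/n₁ = sin θ_c = sin 39.36° = 0.6342.
tan θ_B equals the same ratio, so θ_B = arctan(0.6342) = 32.38°.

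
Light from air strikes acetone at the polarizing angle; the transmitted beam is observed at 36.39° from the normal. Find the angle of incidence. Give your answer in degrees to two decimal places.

θ_B ≈ 53.61°

Brewster's condition makes the reflected and refracted beams perpendicular: θ_B + θ_t = 90°.
θ_B = 90° − 36.39° = 53.61°.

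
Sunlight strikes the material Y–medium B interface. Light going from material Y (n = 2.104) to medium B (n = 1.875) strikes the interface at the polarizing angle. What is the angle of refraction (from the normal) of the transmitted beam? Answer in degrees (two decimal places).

θ_t ≈ 48.29°

tan θ_B = n₂/n₁ = 1.875/2.104 = 0.8912, so θ_B = 41.71°.
The refracted ray is perpendicular to the reflected ray, so θ_t = 90° − θ_B = 48.29°.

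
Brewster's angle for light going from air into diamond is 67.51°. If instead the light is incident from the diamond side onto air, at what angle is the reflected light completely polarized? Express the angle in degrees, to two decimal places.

The two Brewster angles are complementary: θ_B' = 90° − θ_B = 90° − 67.51° = 22.49°.

θ_B' ≈ 22.49°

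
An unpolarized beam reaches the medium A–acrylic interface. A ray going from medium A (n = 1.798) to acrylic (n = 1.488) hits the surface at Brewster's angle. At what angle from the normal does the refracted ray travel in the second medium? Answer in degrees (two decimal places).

θ_t ≈ 50.39°

First find Brewster's angle: tan θ_B = 1.488/1.798 = 0.8276, giving θ_B = 39.61°.
The refracted ray is perpendicular to the reflected ray, so θ_t = 90° − θ_B = 50.39°.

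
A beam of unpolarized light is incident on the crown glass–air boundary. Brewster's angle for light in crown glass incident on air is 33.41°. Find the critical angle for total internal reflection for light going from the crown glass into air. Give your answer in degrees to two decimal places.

θ_c ≈ 41.27°

n₂/n₁ = tan 33.41° = 0.6596; the critical angle satisfies sin θ_c = n₂/n₁.
θ_c = arcsin(0.6596) = 41.27°.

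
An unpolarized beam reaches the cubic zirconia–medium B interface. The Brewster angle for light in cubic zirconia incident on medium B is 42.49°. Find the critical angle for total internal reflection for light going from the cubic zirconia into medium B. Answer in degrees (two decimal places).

θ_c ≈ 66.35°

From Brewster, n₂/n₁ = tan θ_B = tan 42.49° = 0.9160.
Then sin θ_c = n₂/n₁ = 0.9160, so θ_c = arcsin 0.9160 = 66.35°.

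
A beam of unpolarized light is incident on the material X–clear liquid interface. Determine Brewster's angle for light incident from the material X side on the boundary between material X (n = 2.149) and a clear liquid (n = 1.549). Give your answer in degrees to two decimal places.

Here n₂/n₁ = 1.549/2.149 = 0.7208, and Brewster's law gives tan θ_B = n₂/n₁.
So θ_B = arctan 0.7208 = 35.78°.

θ_B ≈ 35.78°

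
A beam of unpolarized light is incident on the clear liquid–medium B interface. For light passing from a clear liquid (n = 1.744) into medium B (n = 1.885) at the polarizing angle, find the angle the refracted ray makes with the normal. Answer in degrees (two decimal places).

First find Brewster's angle: tan θ_B = 1.885/1.744 = 1.0808, giving θ_B = 47.23°.
The refracted ray is perpendicular to the reflected ray, so θ_t = 90° − θ_B = 42.77°.

θ_t ≈ 42.77°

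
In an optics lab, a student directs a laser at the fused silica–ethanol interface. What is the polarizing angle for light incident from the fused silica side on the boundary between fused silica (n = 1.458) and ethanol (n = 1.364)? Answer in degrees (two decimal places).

Here n₂/n₁ = 1.364/1.458 = 0.9355, and Brewster's law gives tan θ_B = n₂/n₁. Taking the arctangent, θ_B = 43.09°.

θ_B ≈ 43.09°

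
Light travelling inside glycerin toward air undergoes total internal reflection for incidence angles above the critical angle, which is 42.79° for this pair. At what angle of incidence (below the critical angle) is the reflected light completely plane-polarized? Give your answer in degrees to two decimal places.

θ_B ≈ 34.19°

At the critical angle sin θ_c = n₂/n₁, giving n₂/n₁ = sin 42.79° = 0.6793.
Then tan θ_B = n₂/n₁ = 0.6793, so θ_B = arctan 0.6793 = 34.19°.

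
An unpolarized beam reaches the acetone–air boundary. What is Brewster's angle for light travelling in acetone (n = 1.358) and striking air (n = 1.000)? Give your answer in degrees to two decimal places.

The reflected p-component vanishes when tan θ_B = n₂/n₁.
tan θ_B = n₂/n₁ = 1.000/1.358 = 0.7364. Taking the arctangent, θ_B = 36.37°.

θ_B ≈ 36.37°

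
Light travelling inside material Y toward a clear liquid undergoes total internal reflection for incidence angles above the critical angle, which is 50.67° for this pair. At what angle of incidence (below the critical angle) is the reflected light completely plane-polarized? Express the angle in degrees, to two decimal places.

At the critical angle sin θ_c = n₂/n₁, giving n₂/n₁ = sin 50.67° = 0.7735.
Then tan θ_B = n₂/n₁ = 0.7735, so θ_B = arctan 0.7735 = 37.72°.

θ_B ≈ 37.72°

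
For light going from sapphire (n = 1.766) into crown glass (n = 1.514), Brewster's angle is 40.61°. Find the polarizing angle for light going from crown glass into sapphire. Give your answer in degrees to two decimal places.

θ_B' ≈ 49.39°

tan θ_B' = n₁/n₂ = 1/tan θ_B, so θ_B' = 90° − θ_B.
θ_B' = 90° − 40.61° = 49.39°.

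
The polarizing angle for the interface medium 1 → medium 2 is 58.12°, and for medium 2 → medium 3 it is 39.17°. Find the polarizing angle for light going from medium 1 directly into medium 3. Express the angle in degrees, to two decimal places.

tan θ_B(1→2) = n₂/n₁ = tan 58.12° = 1.6078.
tan θ_B(2→3) = n₃/n₂ = tan 39.17° = 0.8147.
n₃/n₁ = 1.3099. Then tan θ_B(1→3) = n₃/n₁, so θ_B(1→3) = arctan(1.3099) = 52.64°.

θ_B ≈ 52.64°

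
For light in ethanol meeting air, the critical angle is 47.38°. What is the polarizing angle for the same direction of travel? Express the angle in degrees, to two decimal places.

θ_B ≈ 36.35°

sin θ_c = n₂/n₁, so n₂/n₁ = sin 47.38° = 0.7359.
Brewster: tan θ_B = n₂/n₁ = 0.7359.
θ_B = arctan(0.7359) = 36.35°.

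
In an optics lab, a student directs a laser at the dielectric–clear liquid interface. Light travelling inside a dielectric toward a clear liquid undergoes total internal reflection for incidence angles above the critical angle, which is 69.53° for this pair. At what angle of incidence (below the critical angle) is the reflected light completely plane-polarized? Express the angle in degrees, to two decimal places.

sin θ_c = n₂/n₁, so n₂/n₁ = sin 69.53° = 0.9369.
Brewster: tan θ_B = n₂/n₁ = 0.9369.
θ_B = arctan(0.9369) = 43.13°.

θ_B ≈ 43.13°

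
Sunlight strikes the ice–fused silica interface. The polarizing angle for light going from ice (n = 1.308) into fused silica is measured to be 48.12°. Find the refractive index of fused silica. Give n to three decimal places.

n ≈ 1.459

Brewster's law: tan θ_B = n₂/n₁ (light incident in ice, refracted into fused silica).
n₂ = n₁ tan θ_B = 1.308 × tan 48.12° = 1.459.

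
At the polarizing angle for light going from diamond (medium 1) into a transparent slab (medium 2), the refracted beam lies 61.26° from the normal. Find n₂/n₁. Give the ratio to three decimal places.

n₂/n₁ ≈ 0.548

At Brewster incidence θ_B = 90° − θ_t = 90° − 61.26° = 28.74°.
Then n₂/n₁ = tan θ_B = tan 28.74° = 0.548.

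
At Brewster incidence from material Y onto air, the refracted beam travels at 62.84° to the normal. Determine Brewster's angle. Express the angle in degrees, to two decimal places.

At Brewster's angle the reflected and refracted rays are perpendicular, so θ_B + θ_t = 90°.
So θ_B = 90° − θ_t = 90° − 62.84° = 27.16°.

θ_B ≈ 27.16°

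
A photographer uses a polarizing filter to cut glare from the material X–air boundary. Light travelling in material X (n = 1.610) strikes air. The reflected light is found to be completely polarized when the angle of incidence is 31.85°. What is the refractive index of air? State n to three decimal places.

n ≈ 1.000

Full polarization of the reflected beam means tan θ_B = n₂/n₁, where n₁ is the incident medium (material X).
n₂ = n₁ tan θ_B = 1.610 × tan 31.85° = 1.000.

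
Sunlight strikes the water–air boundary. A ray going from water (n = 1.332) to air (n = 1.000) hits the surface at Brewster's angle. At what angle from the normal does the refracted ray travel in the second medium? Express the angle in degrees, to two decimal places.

tan θ_B = n₂/n₁ = 1.000/1.332 = 0.7508, so θ_B = 36.90°.
Since θ_B + θ_t = 90° at Brewster incidence, θ_t = 90° − 36.90° = 53.10°.

θ_t ≈ 53.10°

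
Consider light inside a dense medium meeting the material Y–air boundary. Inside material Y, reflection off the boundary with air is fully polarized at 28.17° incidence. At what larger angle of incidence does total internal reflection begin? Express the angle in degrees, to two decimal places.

From Brewster, n₂/n₁ = tan θ_B = tan 28.17° = 0.5355.
Then sin θ_c = n₂/n₁ = 0.5355, so θ_c = arcsin 0.5355 = 32.38°.

θ_c ≈ 32.38°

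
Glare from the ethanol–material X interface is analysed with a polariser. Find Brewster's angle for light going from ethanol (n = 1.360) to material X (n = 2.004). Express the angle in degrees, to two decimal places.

θ_B ≈ 55.84°

The reflected p-component vanishes when tan θ_B = n₂/n₁.
Here n₂/n₁ = 2.004/1.360 = 1.4735, and Brewster's law gives tan θ_B = n₂/n₁. Taking the arctangent, θ_B = 55.84°.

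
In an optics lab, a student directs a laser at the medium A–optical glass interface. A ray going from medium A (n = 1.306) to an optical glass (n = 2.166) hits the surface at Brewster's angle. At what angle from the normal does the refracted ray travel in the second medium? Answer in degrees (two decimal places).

θ_t ≈ 31.09°

First find Brewster's angle: tan θ_B = 2.166/1.306 = 1.6585, giving θ_B = 58.91°.
Since θ_B + θ_t = 90° at Brewster incidence, θ_t = 90° − 58.91° = 31.09°.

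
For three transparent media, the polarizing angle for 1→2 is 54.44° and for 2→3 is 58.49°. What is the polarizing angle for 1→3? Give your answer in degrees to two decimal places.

θ_B ≈ 66.33°

tan θ_B(1→2) = n₂/n₁ = tan 54.44° = 1.3988.
tan θ_B(2→3) = n₃/n₂ = tan 58.49° = 1.6312.
So n₃/n₁ = (n₂/n₁)(n₃/n₂) = 1.3988 × 1.6312 = 2.2818.
θ_B(1→3) = arctan(2.2818) = 66.33°.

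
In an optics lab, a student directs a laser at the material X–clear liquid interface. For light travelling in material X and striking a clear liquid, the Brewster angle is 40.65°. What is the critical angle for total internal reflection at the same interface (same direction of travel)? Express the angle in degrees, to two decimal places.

n₂/n₁ = tan 40.65° = 0.8586; the critical angle satisfies sin θ_c = n₂/n₁.
θ_c = arcsin(0.8586) = 59.16°.

θ_c ≈ 59.16°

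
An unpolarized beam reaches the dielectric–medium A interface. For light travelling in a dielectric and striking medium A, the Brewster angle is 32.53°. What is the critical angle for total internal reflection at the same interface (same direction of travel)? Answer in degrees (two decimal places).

θ_c ≈ 39.63°

From Brewster, n₂/n₁ = tan θ_B = tan 32.53° = 0.6378.
Then sin θ_c = n₂/n₁ = 0.6378, so θ_c = arcsin 0.6378 = 39.63°.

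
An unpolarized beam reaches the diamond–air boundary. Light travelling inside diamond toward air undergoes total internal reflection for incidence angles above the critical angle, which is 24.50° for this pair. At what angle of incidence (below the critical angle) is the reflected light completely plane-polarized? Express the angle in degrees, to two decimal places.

sin θ_c = n₂/n₁, so n₂/n₁ = sin 24.50° = 0.4147.
Brewster: tan θ_B = n₂/n₁ = 0.4147.
θ_B = arctan(0.4147) = 22.52°.

θ_B ≈ 22.52°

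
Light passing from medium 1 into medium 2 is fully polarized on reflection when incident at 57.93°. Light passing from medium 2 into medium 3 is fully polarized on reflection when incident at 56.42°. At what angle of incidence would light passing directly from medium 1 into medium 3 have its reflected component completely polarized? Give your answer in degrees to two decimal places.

n₂/n₁ = tan 57.93° = 1.5960 and n₃/n₂ = tan 56.42° = 1.5063.
So n₃/n₁ = (n₂/n₁)(n₃/n₂) = 1.5960 × 1.5063 = 2.4040.
θ_B(1→3) = arctan(2.4040) = 67.41°.

θ_B ≈ 67.41°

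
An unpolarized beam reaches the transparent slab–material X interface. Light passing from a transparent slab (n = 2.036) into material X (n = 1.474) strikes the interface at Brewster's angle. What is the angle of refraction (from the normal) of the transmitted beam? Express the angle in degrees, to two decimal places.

θ_t ≈ 54.10°

tan θ_B = n₂/n₁ = 1.474/2.036 = 0.7240, so θ_B = 35.90°.
Since θ_B + θ_t = 90° at Brewster incidence, θ_t = 90° − 35.90° = 54.10°.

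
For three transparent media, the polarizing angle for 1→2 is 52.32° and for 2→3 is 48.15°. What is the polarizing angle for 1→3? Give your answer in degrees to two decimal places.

θ_B ≈ 55.33°

tan θ_B(1→2) = n₂/n₁ = tan 52.32° = 1.2948.
tan θ_B(2→3) = n₃/n₂ = tan 48.15° = 1.1165.
n₃/n₁ = 1.4456. Then tan θ_B(1→3) = n₃/n₁, so θ_B(1→3) = arctan(1.4456) = 55.33°.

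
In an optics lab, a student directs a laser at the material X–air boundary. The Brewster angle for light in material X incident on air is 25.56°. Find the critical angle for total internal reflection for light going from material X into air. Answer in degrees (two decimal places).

tan θ_B = n₂/n₁ = tan 25.56° = 0.4783.
Total internal reflection: sin θ_c = n₂/n₁ = 0.4783.
θ_c = arcsin(0.4783) = 28.57°.

θ_c ≈ 28.57°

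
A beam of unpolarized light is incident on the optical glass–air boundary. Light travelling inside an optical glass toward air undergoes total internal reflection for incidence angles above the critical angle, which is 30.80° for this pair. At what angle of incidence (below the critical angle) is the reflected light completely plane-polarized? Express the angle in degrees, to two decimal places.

θ_B ≈ 27.11°

sin θ_c = n₂/n₁, so n₂/n₁ = sin 30.80° = 0.5120.
Brewster: tan θ_B = n₂/n₁ = 0.5120.
θ_B = arctan(0.5120) = 27.11°.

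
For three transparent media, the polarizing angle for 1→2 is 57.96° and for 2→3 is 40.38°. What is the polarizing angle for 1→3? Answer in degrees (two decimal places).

Each Brewster angle gives a ratio: n₂/n₁ = tan 57.96° = 1.5979, n₃/n₂ = tan 40.38° = 0.8505.
So n₃/n₁ = (n₂/n₁)(n₃/n₂) = 1.5979 × 0.8505 = 1.3589.
θ_B(1→3) = arctan(1.3589) = 53.65°.

θ_B ≈ 53.65°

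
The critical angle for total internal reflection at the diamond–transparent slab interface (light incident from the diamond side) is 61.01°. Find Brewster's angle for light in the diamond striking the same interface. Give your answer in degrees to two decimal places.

At the critical angle sin θ_c = n₂/n₁, giving n₂/n₁ = sin 61.01° = 0.8747.
Then tan θ_B = n₂/n₁ = 0.8747, so θ_B = arctan 0.8747 = 41.18°.

θ_B ≈ 41.18°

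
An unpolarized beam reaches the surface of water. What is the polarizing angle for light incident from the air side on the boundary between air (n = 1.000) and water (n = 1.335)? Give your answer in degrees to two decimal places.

The reflected p-component vanishes when tan θ_B = n₂/n₁.
Here n₂/n₁ = 1.335/1.000 = 1.3350, and Brewster's law gives tan θ_B = n₂/n₁.
θ_B = arctan(1.3350) = 53.16°.

θ_B ≈ 53.16°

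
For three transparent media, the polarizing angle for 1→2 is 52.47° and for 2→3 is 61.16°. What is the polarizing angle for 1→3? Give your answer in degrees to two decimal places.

n₂/n₁ = tan 52.47° = 1.3018 and n₃/n₂ = tan 61.16° = 1.8160.
So n₃/n₁ = (n₂/n₁)(n₃/n₂) = 1.3018 × 1.8160 = 2.3641.
θ_B(1→3) = arctan(2.3641) = 67.07°.

θ_B ≈ 67.07°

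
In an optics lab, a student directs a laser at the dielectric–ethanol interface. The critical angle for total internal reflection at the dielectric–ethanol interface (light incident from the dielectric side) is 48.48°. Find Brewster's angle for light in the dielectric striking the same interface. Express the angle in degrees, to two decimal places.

At the critical angle sin θ_c = n₂/n₁, giving n₂/n₁ = sin 48.48° = 0.7487.
Then tan θ_B = n₂/n₁ = 0.7487, so θ_B = arctan 0.7487 = 36.82°.

θ_B ≈ 36.82°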